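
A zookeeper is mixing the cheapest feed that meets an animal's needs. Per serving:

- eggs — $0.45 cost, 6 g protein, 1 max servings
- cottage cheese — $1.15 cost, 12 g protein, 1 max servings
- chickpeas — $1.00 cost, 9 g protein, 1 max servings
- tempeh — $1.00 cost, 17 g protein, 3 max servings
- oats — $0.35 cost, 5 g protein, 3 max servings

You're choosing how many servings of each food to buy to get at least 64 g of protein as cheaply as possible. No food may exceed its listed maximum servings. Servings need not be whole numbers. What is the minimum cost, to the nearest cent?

$3.91

Cost per g of protein: tempeh $0.0588, oats $0.0700, eggs $0.0750, cottage cheese $0.0958, chickpeas $0.1111.
Take 3 servings of tempeh: +51.0 g protein for $3.00 (total $3.00, still need 13.0 g).
Take 2.6 servings of oats: +13.0 g protein for $0.91 (total $3.91, still need 0.0 g).
Greedy by cheapest-per-g is optimal for a single linear constraint, so the minimum cost is $3.91.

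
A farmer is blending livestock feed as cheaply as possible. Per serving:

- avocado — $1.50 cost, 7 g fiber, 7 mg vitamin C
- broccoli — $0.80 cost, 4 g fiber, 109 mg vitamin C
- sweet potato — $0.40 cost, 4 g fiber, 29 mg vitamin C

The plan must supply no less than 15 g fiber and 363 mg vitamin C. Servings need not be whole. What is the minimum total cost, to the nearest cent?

$2.77

An LP optimum is at a vertex; with two nutrient constraints at most two foods are used. Check each candidate.
avocado only: max(15/7, 363/7) = 51.86 servings → $77.79.
broccoli only: max(15/4, 363/109) = 3.75 servings → $3.00.
sweet potato only: max(15/4, 363/29) = 12.52 servings → $5.01.
avocado + broccoli with both tight: 0.249 servings and 3.314 servings → $3.02.
avocado + sweet potato with both targets exact would need a negative amount; discard.
broccoli + sweet potato with both tight: 3.178 servings and 0.5719 servings → $2.77.
So the least-cost plan costs $2.77.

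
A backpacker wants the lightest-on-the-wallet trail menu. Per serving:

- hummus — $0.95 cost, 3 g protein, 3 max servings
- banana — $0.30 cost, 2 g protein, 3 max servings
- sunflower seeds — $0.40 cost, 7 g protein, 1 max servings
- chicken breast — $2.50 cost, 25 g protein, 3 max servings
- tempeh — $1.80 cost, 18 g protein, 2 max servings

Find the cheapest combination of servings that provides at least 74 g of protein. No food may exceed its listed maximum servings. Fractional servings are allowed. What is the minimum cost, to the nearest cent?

Cost per g of protein: sunflower seeds $0.0571, chicken breast $0.1000, tempeh $0.1000, banana $0.1500, hummus $0.3167.
Take 1 serving of sunflower seeds: +7.0 g protein for $0.40 (total $0.40, still need 67.0 g).
Take 2.68 servings of chicken breast: +67.0 g protein for $6.70 (total $7.10, still need 0.0 g).
Greedy by cheapest-per-g is optimal for a single linear constraint, so the minimum cost is $7.10.

$7.10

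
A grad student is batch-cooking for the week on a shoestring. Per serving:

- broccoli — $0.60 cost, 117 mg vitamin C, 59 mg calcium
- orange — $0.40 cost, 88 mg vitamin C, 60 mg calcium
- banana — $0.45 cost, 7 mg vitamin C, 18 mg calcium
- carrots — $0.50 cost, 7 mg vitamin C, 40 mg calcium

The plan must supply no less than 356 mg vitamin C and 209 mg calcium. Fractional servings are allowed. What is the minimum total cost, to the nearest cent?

broccoli only: max(356/117, 209/59) = 3.542 servings → $2.13.
orange only: max(356/88, 209/60) = 4.045 servings → $1.62.
banana only: max(356/7, 209/18) = 50.86 servings → $22.89.
carrots only: max(356/7, 209/40) = 50.86 servings → $25.43.
broccoli + orange with both tight: 1.624 servings and 1.887 servings → $1.73.
broccoli + banana with both tight: 2.921 servings and 2.037 servings → $2.67.
broccoli + carrots with both tight: 2.994 servings and 0.8083 servings → $2.20.
orange + banana with both targets exact would need a negative amount; discard.
orange + carrots with both targets exact would need a negative amount; discard.
banana + carrots: the both-tight solution has a negative serving — not a feasible corner.
The minimum over all feasible corners is $1.62.

$1.62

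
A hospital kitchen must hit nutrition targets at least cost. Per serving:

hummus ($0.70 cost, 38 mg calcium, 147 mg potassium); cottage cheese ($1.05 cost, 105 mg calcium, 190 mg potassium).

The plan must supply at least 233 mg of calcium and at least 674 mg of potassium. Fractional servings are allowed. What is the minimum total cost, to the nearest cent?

$3.36

The cheapest plan sits at a corner of the feasible region — with two constraints it uses at most two foods.
hummus only: max(233/38, 674/147) = 6.132 servings → $4.29.
cottage cheese only: max(233/105, 674/190) = 3.547 servings → $3.72.
hummus + cottage cheese with both tight: 3.226 servings and 1.052 servings → $3.36.
The minimum over all feasible corners is $3.36.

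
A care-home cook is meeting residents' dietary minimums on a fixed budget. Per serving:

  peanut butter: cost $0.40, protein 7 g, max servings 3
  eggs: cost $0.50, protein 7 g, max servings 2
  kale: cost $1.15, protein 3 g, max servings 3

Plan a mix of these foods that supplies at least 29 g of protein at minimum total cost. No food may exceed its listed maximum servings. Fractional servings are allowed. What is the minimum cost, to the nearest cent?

$1.77

Cost per g of protein: peanut butter $0.0571, eggs $0.0714, kale $0.3833.
Take 3 servings of peanut butter: +21.0 g protein for $1.20 (total $1.20, still need 8.0 g).
Take 1.143 servings of eggs: +8.0 g protein for $0.57 (total $1.77, still need 0.0 g).
Filling from the cheapest source first is optimal under one linear minimum: $1.77.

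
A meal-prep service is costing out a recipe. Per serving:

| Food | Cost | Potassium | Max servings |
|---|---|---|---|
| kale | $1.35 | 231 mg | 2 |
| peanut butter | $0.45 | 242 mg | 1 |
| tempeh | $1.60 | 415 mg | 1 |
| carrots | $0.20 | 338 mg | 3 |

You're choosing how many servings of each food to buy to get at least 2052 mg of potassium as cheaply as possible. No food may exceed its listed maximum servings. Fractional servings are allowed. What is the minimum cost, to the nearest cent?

$4.88

Cost per mg of potassium: carrots $0.0006, peanut butter $0.0019, tempeh $0.0039, kale $0.0058.
Take 3 servings of carrots: +1014.0 mg potassium for $0.60 (total $0.60, still need 1038.0 mg).
Take 1 serving of peanut butter: +242.0 mg potassium for $0.45 (total $1.05, still need 796.0 mg).
Take 1 serving of tempeh: +415.0 mg potassium for $1.60 (total $2.65, still need 381.0 mg).
Take 1.649 servings of kale: +381.0 mg potassium for $2.23 (total $4.88, still need 0.0 mg).
Filling from the cheapest source first is optimal under one linear minimum: $4.88.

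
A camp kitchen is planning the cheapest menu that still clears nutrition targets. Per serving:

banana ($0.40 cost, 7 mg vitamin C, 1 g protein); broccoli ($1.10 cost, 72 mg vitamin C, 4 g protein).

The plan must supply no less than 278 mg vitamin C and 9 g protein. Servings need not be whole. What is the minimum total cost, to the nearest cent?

With two linear requirements the optimum uses one or two foods; enumerate the corners.
banana only: max(278/7, 9/1) = 39.71 servings → $15.89.
broccoli only: max(278/72, 9/4) = 3.861 servings → $4.25.
banana + broccoli: the both-tight solution has a negative serving — not a feasible corner.
The minimum over all feasible corners is $4.25.

$4.25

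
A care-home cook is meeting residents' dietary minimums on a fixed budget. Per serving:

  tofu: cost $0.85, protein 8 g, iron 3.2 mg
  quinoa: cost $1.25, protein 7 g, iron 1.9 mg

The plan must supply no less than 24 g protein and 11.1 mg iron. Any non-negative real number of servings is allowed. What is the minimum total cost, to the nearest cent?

$2.95

tofu only: max(24/8, 11.1/3.2) = 3.469 servings → $2.95.
quinoa only: max(24/7, 11.1/1.9) = 5.842 servings → $7.30.
tofu + quinoa with both targets exact would need a negative amount; discard.
Cheapest feasible corner: $2.95.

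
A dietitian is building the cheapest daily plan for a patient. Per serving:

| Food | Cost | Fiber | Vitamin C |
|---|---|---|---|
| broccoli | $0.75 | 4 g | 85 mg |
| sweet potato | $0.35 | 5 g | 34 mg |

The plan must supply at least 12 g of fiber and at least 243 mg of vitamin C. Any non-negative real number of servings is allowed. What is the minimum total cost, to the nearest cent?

$2.15

Minimising a linear cost over {fiber ≥ 12, vitamin C ≥ 243, servings ≥ 0} — the optimum is at a vertex, using one or two foods.
broccoli only: max(12/4, 243/85) = 3 servings → $2.25.
sweet potato only: max(12/5, 243/34) = 7.147 servings → $2.50.
broccoli + sweet potato with both tight: 2.792 servings and 0.1661 servings → $2.15.
The minimum over all feasible corners is $2.15.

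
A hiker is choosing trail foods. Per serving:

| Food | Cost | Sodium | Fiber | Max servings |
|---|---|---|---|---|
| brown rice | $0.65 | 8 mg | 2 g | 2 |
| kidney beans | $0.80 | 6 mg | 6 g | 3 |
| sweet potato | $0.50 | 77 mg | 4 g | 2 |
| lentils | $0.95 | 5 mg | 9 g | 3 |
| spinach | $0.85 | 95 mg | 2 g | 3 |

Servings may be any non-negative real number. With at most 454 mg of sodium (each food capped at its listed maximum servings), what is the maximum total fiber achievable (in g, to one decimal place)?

Fiber per mg sodium: lentils 1.8, kidney beans 1, brown rice 0.25, sweet potato 0.05195, spinach 0.02105.
Take 3 servings of lentils: uses 15 mg sodium, +27.0 g fiber (running total 27.0 g).
Take 3 servings of kidney beans: uses 18 mg sodium, +18.0 g fiber (running total 45.0 g).
Take 2 servings of brown rice: uses 16 mg sodium, +4.0 g fiber (running total 49.0 g).
Take 2 servings of sweet potato: uses 154 mg sodium, +8.0 g fiber (running total 57.0 g).
Take 2.642 servings of spinach: uses 251 mg sodium, +5.3 g fiber (running total 62.3 g).
Filling greedily by fiber-per-mg sodium is optimal for one linear limit, giving 62.3 g.

62.3 g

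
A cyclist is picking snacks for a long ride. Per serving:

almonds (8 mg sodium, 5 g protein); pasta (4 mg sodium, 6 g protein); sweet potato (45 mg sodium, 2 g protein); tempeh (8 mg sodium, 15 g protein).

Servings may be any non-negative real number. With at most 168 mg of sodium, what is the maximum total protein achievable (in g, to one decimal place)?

Protein per mg sodium: tempeh 1.875, pasta 1.5, almonds 0.625, sweet potato 0.04444.
With no serving limits, spend the whole sodium allowance on tempeh: 168 mg / 8 mg × 15 g = 315.0 g.

315.0 g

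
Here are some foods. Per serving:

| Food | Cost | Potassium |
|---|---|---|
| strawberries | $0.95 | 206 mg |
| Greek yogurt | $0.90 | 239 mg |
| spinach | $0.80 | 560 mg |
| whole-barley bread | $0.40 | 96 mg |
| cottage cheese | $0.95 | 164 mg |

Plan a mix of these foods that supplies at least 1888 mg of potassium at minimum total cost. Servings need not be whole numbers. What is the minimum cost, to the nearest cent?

Cost per mg of potassium: spinach $0.0014, Greek yogurt $0.0038, whole-barley bread $0.0042, strawberries $0.0046, cottage cheese $0.0058.
With no serving limits, use only spinach: 1888 mg / 560 mg = 3.371 servings × $0.80 = $2.70.

$2.70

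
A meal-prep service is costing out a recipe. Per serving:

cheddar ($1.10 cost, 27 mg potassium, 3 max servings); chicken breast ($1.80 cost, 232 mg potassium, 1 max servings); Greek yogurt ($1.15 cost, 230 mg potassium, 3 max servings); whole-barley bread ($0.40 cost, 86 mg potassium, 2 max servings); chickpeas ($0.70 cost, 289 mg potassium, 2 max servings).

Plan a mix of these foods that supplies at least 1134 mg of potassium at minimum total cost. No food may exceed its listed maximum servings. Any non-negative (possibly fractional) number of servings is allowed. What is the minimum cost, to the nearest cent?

Cost per mg of potassium: chickpeas $0.0024, whole-barley bread $0.0047, Greek yogurt $0.0050, chicken breast $0.0078, cheddar $0.0407.
Take 2 servings of chickpeas: +578.0 mg potassium for $1.40 (total $1.40, still need 556.0 mg).
Take 2 servings of whole-barley bread: +172.0 mg potassium for $0.80 (total $2.20, still need 384.0 mg).
Take 1.67 servings of Greek yogurt: +384.0 mg potassium for $1.92 (total $4.12, still need 0.0 mg).
Filling from the cheapest source first is optimal under one linear minimum: $4.12.

$4.12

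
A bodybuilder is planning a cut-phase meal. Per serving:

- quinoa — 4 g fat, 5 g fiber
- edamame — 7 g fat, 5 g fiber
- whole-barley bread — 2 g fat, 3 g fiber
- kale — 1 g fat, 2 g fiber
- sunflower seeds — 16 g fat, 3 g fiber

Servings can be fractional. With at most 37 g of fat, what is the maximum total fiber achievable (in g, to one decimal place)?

Fiber per g fat: kale 2, whole-barley bread 1.5, quinoa 1.25, edamame 0.7143, sunflower seeds 0.1875.
With no serving limits, spend the whole fat allowance on kale: 37 g / 1 g × 2 g = 74.0 g.

74.0 g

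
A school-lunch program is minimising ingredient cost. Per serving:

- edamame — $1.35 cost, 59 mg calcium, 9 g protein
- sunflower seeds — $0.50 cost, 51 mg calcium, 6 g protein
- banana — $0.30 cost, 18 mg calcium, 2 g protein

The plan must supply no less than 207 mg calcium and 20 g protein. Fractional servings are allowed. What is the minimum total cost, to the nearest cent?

$2.03

Minimising a linear cost over {calcium ≥ 207, protein ≥ 20, servings ≥ 0} — the optimum is at a vertex, using one or two foods.
edamame only: max(207/59, 20/9) = 3.508 servings → $4.74.
sunflower seeds only: max(207/51, 20/6) = 4.059 servings → $2.03.
banana only: max(207/18, 20/2) = 11.5 servings → $3.45.
edamame + sunflower seeds: the both-tight solution has a negative serving — not a feasible corner.
edamame + banana with both targets exact would need a negative amount; discard.
sunflower seeds + banana: the both-tight solution has a negative serving — not a feasible corner.
So the least-cost plan costs $2.03.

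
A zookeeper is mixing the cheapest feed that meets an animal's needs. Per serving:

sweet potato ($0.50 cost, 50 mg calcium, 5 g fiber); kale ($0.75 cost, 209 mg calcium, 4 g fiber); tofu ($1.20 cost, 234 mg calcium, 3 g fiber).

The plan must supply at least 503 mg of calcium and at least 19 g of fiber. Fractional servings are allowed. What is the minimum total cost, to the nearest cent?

A basic optimal solution has at most two foods positive. Try each food alone and each pair with both targets met exactly.
sweet potato only: max(503/50, 19/5) = 10.06 servings → $5.03.
kale only: max(503/209, 19/4) = 4.75 servings → $3.56.
tofu only: max(503/234, 19/3) = 6.333 servings → $7.60.
sweet potato + kale with both tight: 2.318 servings and 1.852 servings → $2.55.
sweet potato + tofu with both tight: 2.879 servings and 1.534 servings → $3.28.
kale + tofu: the both-tight solution has a negative serving — not a feasible corner.
Cheapest feasible corner: $2.55.

$2.55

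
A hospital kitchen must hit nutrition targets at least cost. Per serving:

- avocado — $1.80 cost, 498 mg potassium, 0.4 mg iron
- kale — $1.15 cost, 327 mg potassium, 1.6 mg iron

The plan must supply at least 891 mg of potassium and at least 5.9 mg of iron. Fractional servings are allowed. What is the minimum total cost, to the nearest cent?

$4.24

avocado only: max(891/498, 5.9/0.4) = 14.75 servings → $26.55.
kale only: max(891/327, 5.9/1.6) = 3.688 servings → $4.24.
avocado + kale: the both-tight solution has a negative serving — not a feasible corner.
The minimum over all feasible corners is $4.24.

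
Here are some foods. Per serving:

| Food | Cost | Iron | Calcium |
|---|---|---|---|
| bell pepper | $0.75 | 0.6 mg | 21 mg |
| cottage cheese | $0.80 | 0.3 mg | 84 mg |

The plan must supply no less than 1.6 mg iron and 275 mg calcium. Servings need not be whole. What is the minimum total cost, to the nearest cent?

Two binding constraints pin down two serving amounts, so the optimal mix uses at most two foods. The candidates are each food alone (scaled to the tighter of iron/calcium) and each pair with both constraints tight.
bell pepper only: max(1.6/0.6, 275/21) = 13.1 servings → $9.82.
cottage cheese only: max(1.6/0.3, 275/84) = 5.333 servings → $4.27.
bell pepper + cottage cheese with both tight: 1.177 servings and 2.98 servings → $3.27.
The minimum over all feasible corners is $3.27.

$3.27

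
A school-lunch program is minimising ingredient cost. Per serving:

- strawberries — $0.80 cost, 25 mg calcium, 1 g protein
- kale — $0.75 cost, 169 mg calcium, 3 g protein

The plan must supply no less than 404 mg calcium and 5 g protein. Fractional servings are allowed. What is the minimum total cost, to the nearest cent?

$1.79

For a min-cost LP with two ≥-constraints, a basic feasible solution has at most two positive variables.
strawberries only: max(404/25, 5/1) = 16.16 servings → $12.93.
kale only: max(404/169, 5/3) = 2.391 servings → $1.79.
strawberries + kale: intersection lies outside the first quadrant.
Cheapest feasible corner: $1.79.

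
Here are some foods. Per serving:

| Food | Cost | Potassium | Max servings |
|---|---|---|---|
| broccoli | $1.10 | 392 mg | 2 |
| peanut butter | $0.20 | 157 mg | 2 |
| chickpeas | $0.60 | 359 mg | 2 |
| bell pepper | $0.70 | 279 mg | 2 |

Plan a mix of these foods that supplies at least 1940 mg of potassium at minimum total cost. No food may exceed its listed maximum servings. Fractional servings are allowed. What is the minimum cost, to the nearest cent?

Cost per mg of potassium: peanut butter $0.0013, chickpeas $0.0017, bell pepper $0.0025, broccoli $0.0028.
Take 2 servings of peanut butter: +314.0 mg potassium for $0.40 (total $0.40, still need 1626.0 mg).
Take 2 servings of chickpeas: +718.0 mg potassium for $1.20 (total $1.60, still need 908.0 mg).
Take 2 servings of bell pepper: +558.0 mg potassium for $1.40 (total $3.00, still need 350.0 mg).
Take 0.8929 servings of broccoli: +350.0 mg potassium for $0.98 (total $3.98, still need 0.0 mg).
Greedy by cheapest-per-mg is optimal for a single linear constraint, so the minimum cost is $3.98.

$3.98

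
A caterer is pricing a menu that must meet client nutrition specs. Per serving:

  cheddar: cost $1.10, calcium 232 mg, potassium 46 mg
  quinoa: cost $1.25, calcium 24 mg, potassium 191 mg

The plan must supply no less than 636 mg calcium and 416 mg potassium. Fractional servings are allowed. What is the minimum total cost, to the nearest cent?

$4.78

At the optimum either one food covers both requirements or two foods hit both targets exactly; no other combination can be cheaper.
cheddar only: max(636/232, 416/46) = 9.043 servings → $9.95.
quinoa only: max(636/24, 416/191) = 26.5 servings → $33.12.
cheddar + quinoa with both tight: 2.58 servings and 1.557 servings → $4.78.
The minimum over all feasible corners is $4.78.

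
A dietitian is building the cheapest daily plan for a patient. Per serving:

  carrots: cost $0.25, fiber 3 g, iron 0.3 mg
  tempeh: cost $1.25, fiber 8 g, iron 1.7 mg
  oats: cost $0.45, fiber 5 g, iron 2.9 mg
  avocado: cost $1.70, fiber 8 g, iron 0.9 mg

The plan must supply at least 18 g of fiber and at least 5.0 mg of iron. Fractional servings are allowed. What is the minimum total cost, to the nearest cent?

Minimising a linear cost over {fiber ≥ 18, iron ≥ 5.0, servings ≥ 0} — the optimum is at a vertex, using one or two foods.
carrots only: max(18/3, 5.0/0.3) = 16.67 servings → $4.17.
tempeh only: max(18/8, 5.0/1.7) = 2.941 servings → $3.68.
oats only: max(18/5, 5.0/2.9) = 3.6 servings → $1.62.
avocado only: max(18/8, 5.0/0.9) = 5.556 servings → $9.44.
carrots + tempeh: the both-tight solution has a negative serving — not a feasible corner.
carrots + oats with both tight: 3.778 servings and 1.333 servings → $1.54.
carrots + avocado with both targets exact would need a negative amount; discard.
tempeh + oats with both tight: 1.85 servings and 0.6395 servings → $2.60.
tempeh + avocado: intersection lies outside the first quadrant.
oats + avocado with both tight: 1.273 servings and 1.455 servings → $3.05.
Cheapest feasible corner: $1.54.

$1.54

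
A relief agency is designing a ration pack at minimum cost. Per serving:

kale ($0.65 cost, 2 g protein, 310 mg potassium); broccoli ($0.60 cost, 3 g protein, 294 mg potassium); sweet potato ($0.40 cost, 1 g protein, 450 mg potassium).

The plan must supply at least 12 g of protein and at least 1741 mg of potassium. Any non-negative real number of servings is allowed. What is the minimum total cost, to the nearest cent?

An LP optimum is at a vertex; with two nutrient constraints at most two foods are used. Check each candidate.
kale only: max(12/2, 1741/310) = 6 servings → $3.90.
broccoli only: max(12/3, 1741/294) = 5.922 servings → $3.55.
sweet potato only: max(12/1, 1741/450) = 12 servings → $4.80.
kale + broccoli with both tight: 4.956 servings and 0.6959 servings → $3.64.
kale + sweet potato: the both-tight solution has a negative serving — not a feasible corner.
broccoli + sweet potato with both tight: 3.465 servings and 1.605 servings → $2.72.
The minimum over all feasible corners is $2.72.

$2.72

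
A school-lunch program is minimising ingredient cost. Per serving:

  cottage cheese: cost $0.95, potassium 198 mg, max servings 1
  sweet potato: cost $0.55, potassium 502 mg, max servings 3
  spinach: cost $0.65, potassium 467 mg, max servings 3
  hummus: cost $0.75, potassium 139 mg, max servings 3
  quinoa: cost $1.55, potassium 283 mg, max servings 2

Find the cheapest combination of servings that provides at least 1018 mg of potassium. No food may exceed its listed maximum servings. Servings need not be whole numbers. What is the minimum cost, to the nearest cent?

Cost per mg of potassium: sweet potato $0.0011, spinach $0.0014, cottage cheese $0.0048, hummus $0.0054, quinoa $0.0055.
Take 2.028 servings of sweet potato: +1018.0 mg potassium for $1.12 (total $1.12, still need 0.0 mg).
Greedy by cheapest-per-mg is optimal for a single linear constraint, so the minimum cost is $1.12.

$1.12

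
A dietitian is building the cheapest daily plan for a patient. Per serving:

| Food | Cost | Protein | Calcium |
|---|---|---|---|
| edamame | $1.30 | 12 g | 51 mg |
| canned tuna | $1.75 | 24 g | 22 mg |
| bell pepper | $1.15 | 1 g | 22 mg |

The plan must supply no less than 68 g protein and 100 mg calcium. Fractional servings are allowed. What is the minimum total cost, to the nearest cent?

edamame only: max(68/12, 100/51) = 5.667 servings → $7.37.
canned tuna only: max(68/24, 100/22) = 4.545 servings → $7.95.
bell pepper only: max(68/1, 100/22) = 68 servings → $78.20.
edamame + canned tuna with both tight: 0.9417 servings and 2.362 servings → $5.36.
edamame + bell pepper: the both-tight solution has a negative serving — not a feasible corner.
canned tuna + bell pepper with both tight: 2.759 servings and 1.787 servings → $6.88.
So the least-cost plan costs $5.36.

$5.36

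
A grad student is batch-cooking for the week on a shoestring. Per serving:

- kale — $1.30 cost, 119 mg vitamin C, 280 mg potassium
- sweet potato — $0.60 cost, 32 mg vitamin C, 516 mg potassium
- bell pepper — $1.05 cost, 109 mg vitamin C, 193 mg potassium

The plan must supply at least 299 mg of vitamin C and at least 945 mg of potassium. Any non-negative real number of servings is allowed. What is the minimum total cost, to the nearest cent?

kale only: max(299/119, 945/280) = 3.375 servings → $4.39.
sweet potato only: max(299/32, 945/516) = 9.344 servings → $5.61.
bell pepper only: max(299/109, 945/193) = 4.896 servings → $5.14.
kale + sweet potato with both tight: 2.365 servings and 0.5479 servings → $3.40.
kale + bell pepper: intersection lies outside the first quadrant.
sweet potato + bell pepper with both tight: 0.9047 servings and 2.478 servings → $3.14.
So the least-cost plan costs $3.14.

$3.14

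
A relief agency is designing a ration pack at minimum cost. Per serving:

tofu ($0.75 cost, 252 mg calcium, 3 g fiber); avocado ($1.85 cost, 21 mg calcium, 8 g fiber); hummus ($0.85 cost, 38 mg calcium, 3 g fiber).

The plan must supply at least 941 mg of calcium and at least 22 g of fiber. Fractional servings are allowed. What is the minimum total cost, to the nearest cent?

$5.29

The cheapest plan sits at a corner of the feasible region — with two constraints it uses at most two foods.
tofu only: max(941/252, 22/3) = 7.333 servings → $5.50.
avocado only: max(941/21, 22/8) = 44.81 servings → $82.90.
hummus only: max(941/38, 22/3) = 24.76 servings → $21.05.
tofu + avocado with both tight: 3.618 servings and 1.393 servings → $5.29.
tofu + hummus with both tight: 3.095 servings and 4.238 servings → $5.92.
avocado + hummus with both targets exact would need a negative amount; discard.
The minimum over all feasible corners is $5.29.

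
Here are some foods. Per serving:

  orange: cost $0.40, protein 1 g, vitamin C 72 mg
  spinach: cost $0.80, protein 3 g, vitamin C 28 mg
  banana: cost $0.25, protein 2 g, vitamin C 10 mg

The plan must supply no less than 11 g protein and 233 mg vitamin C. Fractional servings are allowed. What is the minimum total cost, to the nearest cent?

A basic optimal solution has at most two foods positive. Try each food alone and each pair with both targets met exactly.
orange only: max(11/1, 233/72) = 11 servings → $4.40.
spinach only: max(11/3, 233/28) = 8.321 servings → $6.66.
banana only: max(11/2, 233/10) = 23.3 servings → $5.83.
orange + spinach with both tight: 2.08 servings and 2.973 servings → $3.21.
orange + banana with both tight: 2.657 servings and 4.172 servings → $2.11.
spinach + banana: the both-tight solution has a negative serving — not a feasible corner.
So the least-cost plan costs $2.11.

$2.11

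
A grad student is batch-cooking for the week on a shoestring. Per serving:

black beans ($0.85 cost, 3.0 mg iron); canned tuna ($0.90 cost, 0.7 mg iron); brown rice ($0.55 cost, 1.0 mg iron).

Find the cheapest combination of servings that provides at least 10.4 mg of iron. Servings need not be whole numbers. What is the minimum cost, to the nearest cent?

$2.95

Cost per mg of iron: black beans $0.2833, brown rice $0.5500, canned tuna $1.2857.
With no serving limits, use only black beans: 10.4 mg / 3.0 mg = 3.467 servings × $0.85 = $2.95.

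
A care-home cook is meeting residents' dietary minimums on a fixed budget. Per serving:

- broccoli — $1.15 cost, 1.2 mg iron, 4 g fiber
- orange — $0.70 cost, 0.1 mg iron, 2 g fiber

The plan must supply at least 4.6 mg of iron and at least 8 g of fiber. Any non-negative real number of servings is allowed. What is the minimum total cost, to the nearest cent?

$4.41

broccoli only: max(4.6/1.2, 8/4) = 3.833 servings → $4.41.
orange only: max(4.6/0.1, 8/2) = 46 servings → $32.20.
broccoli + orange: intersection lies outside the first quadrant.
The minimum over all feasible corners is $4.41.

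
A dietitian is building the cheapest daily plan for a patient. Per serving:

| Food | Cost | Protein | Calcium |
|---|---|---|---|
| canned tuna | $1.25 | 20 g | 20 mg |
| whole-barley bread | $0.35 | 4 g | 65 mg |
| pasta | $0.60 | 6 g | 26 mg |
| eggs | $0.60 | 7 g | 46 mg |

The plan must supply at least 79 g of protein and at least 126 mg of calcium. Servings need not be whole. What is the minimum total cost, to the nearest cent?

$5.01

A basic optimal solution has at most two foods positive. Try each food alone and each pair with both targets met exactly.
canned tuna only: max(79/20, 126/20) = 6.3 servings → $7.88.
whole-barley bread only: max(79/4, 126/65) = 19.75 servings → $6.91.
pasta only: max(79/6, 126/26) = 13.17 servings → $7.90.
eggs only: max(79/7, 126/46) = 11.29 servings → $6.77.
canned tuna + whole-barley bread with both tight: 3.796 servings and 0.7705 servings → $5.01.
canned tuna + pasta with both tight: 3.245 servings and 2.35 servings → $5.47.
canned tuna + eggs with both tight: 3.528 servings and 1.205 servings → $5.13.
whole-barley bread + pasta: the both-tight solution has a negative serving — not a feasible corner.
whole-barley bread + eggs: the both-tight solution has a negative serving — not a feasible corner.
pasta + eggs: the both-tight solution has a negative serving — not a feasible corner.
So the least-cost plan costs $5.01.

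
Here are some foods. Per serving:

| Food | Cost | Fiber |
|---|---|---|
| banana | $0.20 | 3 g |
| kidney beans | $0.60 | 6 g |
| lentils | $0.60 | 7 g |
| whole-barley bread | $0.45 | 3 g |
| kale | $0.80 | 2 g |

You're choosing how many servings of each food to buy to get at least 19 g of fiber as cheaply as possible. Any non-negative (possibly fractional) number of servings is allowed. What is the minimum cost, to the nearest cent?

Cost per g of fiber: banana $0.0667, lentils $0.0857, kidney beans $0.1000, whole-barley bread $0.1500, kale $0.4000.
With no serving limits, use only banana: 19 g / 3 g = 6.333 servings × $0.20 = $1.27.

$1.27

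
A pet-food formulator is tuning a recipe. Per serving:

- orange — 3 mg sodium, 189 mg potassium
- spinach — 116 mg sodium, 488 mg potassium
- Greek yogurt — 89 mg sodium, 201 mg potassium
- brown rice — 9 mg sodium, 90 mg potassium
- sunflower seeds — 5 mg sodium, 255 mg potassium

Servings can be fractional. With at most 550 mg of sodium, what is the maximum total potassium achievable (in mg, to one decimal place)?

Potassium per mg sodium: orange 63, sunflower seeds 51, brown rice 10, spinach 4.207, Greek yogurt 2.258.
With no serving limits, spend the whole sodium allowance on orange: 550 mg / 3 mg × 189 mg = 34650.0 mg.

34650.0 mg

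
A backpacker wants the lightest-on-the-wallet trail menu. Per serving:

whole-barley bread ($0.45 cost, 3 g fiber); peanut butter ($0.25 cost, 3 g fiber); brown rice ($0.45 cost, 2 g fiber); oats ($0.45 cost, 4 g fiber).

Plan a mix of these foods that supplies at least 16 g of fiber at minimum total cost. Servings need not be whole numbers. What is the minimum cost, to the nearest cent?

Cost per g of fiber: peanut butter $0.0833, oats $0.1125, whole-barley bread $0.1500, brown rice $0.2250.
With no serving limits, use only peanut butter: 16 g / 3 g = 5.333 servings × $0.25 = $1.33.

$1.33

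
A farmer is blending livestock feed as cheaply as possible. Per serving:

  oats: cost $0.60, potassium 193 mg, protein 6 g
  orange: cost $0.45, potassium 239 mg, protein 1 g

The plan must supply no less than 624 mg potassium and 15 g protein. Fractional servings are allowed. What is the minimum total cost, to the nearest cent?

A basic optimal solution has at most two foods positive. Try each food alone and each pair with both targets met exactly.
oats only: max(624/193, 15/6) = 3.233 servings → $1.94.
orange only: max(624/239, 15/1) = 15 servings → $6.75.
oats + orange with both tight: 2.386 servings and 0.6841 servings → $1.74.
The minimum over all feasible corners is $1.74.

$1.74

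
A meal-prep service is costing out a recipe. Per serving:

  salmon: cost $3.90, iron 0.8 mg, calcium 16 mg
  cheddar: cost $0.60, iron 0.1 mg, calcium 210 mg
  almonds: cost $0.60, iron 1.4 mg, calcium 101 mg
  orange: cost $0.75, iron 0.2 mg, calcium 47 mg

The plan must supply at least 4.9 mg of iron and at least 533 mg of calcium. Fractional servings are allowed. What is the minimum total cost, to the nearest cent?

$2.59

Check every corner: each single food scaled to meet both minima, and each pair solved so both constraints bind.
salmon only: max(4.9/0.8, 533/16) = 33.31 servings → $129.92.
cheddar only: max(4.9/0.1, 533/210) = 49 servings → $29.40.
almonds only: max(4.9/1.4, 533/101) = 5.277 servings → $3.17.
orange only: max(4.9/0.2, 533/47) = 24.5 servings → $18.38.
salmon + cheddar with both tight: 5.864 servings and 2.091 servings → $24.12.
salmon + almonds: intersection lies outside the first quadrant.
salmon + orange with both tight: 3.596 servings and 10.12 servings → $21.61.
cheddar + almonds with both tight: 0.8852 servings and 3.437 servings → $2.59.
cheddar + orange with both targets exact would need a negative amount; discard.
almonds + orange with both tight: 2.713 servings and 5.511 servings → $5.76.
The minimum over all feasible corners is $2.59.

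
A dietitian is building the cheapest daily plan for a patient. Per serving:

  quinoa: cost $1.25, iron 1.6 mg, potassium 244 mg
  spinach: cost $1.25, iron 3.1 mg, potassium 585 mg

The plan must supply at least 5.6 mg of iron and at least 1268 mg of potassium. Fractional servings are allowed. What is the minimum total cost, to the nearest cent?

At the optimum either one food covers both requirements or two foods hit both targets exactly; no other combination can be cheaper.
quinoa only: max(5.6/1.6, 1268/244) = 5.197 servings → $6.50.
spinach only: max(5.6/3.1, 1268/585) = 2.168 servings → $2.71.
quinoa + spinach: intersection lies outside the first quadrant.
Cheapest feasible corner: $2.71.

$2.71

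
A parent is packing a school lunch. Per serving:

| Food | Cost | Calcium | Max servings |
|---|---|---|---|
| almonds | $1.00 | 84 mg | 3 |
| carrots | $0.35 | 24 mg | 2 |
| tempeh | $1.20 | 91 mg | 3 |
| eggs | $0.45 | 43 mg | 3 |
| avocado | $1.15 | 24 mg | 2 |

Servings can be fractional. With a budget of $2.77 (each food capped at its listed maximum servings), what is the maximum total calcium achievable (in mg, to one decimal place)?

248.3 mg

Calcium per dollar: eggs 95.56, almonds 84, tempeh 75.83, carrots 68.57, avocado 20.87.
Take 3 servings of eggs: spends $1.35, +129.0 mg calcium (running total 129.0 mg).
Take 1.42 servings of almonds: spends $1.42, +119.3 mg calcium (running total 248.3 mg).
Greedy by best ratio exhausts the cost allowance optimally: 248.3 mg.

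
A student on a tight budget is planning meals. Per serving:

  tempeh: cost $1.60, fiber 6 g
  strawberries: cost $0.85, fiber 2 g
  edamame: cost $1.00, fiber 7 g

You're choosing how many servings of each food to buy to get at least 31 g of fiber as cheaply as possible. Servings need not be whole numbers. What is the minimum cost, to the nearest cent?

$4.43

Cost per g of fiber: edamame $0.1429, tempeh $0.2667, strawberries $0.4250.
With no serving limits, use only edamame: 31 g / 7 g = 4.429 servings × $1.00 = $4.43.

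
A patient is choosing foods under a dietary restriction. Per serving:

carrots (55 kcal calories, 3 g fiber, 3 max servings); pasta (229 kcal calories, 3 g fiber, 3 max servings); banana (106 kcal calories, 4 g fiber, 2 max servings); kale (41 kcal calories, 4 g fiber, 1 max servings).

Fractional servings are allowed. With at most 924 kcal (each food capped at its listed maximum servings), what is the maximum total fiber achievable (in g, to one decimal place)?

Fiber per kcal: kale 0.09756, carrots 0.05455, banana 0.03774, pasta 0.0131.
Take 1 serving of kale: uses 41 kcal, +4.0 g fiber (running total 4.0 g).
Take 3 servings of carrots: uses 165 kcal, +9.0 g fiber (running total 13.0 g).
Take 2 servings of banana: uses 212 kcal, +8.0 g fiber (running total 21.0 g).
Take 2.21 servings of pasta: uses 506 kcal, +6.6 g fiber (running total 27.6 g).
Filling greedily by fiber-per-kcal is optimal for one linear limit, giving 27.6 g.

27.6 g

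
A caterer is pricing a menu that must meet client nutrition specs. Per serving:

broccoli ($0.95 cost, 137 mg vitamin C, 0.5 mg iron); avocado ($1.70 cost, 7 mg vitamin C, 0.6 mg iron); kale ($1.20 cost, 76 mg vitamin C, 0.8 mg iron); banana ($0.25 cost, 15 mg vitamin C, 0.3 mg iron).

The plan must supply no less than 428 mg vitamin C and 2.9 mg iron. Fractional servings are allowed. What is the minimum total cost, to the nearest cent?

$3.76

With two linear requirements the optimum uses one or two foods; enumerate the corners.
broccoli only: max(428/137, 2.9/0.5) = 5.8 servings → $5.51.
avocado only: max(428/7, 2.9/0.6) = 61.14 servings → $103.94.
kale only: max(428/76, 2.9/0.8) = 5.632 servings → $6.76.
banana only: max(428/15, 2.9/0.3) = 28.53 servings → $7.13.
broccoli + avocado with both tight: 3.005 servings and 2.329 servings → $6.81.
broccoli + kale with both tight: 1.704 servings and 2.56 servings → $4.69.
broccoli + banana with both tight: 2.527 servings and 5.455 servings → $3.76.
avocado + kale with both targets exact would need a negative amount; discard.
avocado + banana: the both-tight solution has a negative serving — not a feasible corner.
kale + banana: the both-tight solution has a negative serving — not a feasible corner.
The minimum over all feasible corners is $3.76.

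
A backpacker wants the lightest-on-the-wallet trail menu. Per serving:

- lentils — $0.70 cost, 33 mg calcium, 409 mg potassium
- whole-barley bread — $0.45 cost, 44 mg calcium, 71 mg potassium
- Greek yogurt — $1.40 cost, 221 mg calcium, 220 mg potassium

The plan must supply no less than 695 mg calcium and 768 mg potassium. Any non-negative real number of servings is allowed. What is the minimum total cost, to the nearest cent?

Minimising a linear cost over {calcium ≥ 695, potassium ≥ 768, servings ≥ 0} — the optimum is at a vertex, using one or two foods.
lentils only: max(695/33, 768/409) = 21.06 servings → $14.74.
whole-barley bread only: max(695/44, 768/71) = 15.8 servings → $7.11.
Greek yogurt only: max(695/221, 768/220) = 3.491 servings → $4.89.
lentils + whole-barley bread: the both-tight solution has a negative serving — not a feasible corner.
lentils + Greek yogurt with both tight: 0.2024 servings and 3.115 servings → $4.50.
whole-barley bread + Greek yogurt with both tight: 2.8 servings and 2.587 servings → $4.88.
Cheapest feasible corner: $4.50.

$4.50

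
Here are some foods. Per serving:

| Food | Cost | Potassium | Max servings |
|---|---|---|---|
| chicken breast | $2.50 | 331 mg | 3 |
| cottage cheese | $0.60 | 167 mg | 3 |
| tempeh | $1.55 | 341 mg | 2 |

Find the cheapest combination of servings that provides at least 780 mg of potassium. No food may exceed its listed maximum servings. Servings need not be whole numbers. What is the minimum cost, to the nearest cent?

$3.07

Cost per mg of potassium: cottage cheese $0.0036, tempeh $0.0045, chicken breast $0.0076.
Take 3 servings of cottage cheese: +501.0 mg potassium for $1.80 (total $1.80, still need 279.0 mg).
Take 0.8182 servings of tempeh: +279.0 mg potassium for $1.27 (total $3.07, still need 0.0 mg).
Filling from the cheapest source first is optimal under one linear minimum: $3.07.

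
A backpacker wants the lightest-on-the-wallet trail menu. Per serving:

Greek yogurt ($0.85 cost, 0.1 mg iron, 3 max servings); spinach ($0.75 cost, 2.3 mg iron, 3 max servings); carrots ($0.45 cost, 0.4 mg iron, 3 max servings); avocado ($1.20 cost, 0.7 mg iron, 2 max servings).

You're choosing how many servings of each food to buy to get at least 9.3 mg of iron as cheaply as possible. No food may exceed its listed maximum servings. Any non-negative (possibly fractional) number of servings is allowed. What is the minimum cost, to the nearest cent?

$5.66

Cost per mg of iron: spinach $0.3261, carrots $1.1250, avocado $1.7143, Greek yogurt $8.5000.
Take 3 servings of spinach: +6.9 mg iron for $2.25 (total $2.25, still need 2.4 mg).
Take 3 servings of carrots: +1.2 mg iron for $1.35 (total $3.60, still need 1.2 mg).
Take 1.714 servings of avocado: +1.2 mg iron for $2.06 (total $5.66, still need 0.0 mg).
Filling from the cheapest source first is optimal under one linear minimum: $5.66.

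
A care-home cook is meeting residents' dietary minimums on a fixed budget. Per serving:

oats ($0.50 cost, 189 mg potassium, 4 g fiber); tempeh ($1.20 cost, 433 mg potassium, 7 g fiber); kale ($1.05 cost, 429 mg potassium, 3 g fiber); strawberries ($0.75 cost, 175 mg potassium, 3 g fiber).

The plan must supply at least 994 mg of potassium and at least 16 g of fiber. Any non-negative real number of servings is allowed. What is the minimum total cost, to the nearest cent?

Minimising a linear cost over {potassium ≥ 994, fiber ≥ 16, servings ≥ 0} — the optimum is at a vertex, using one or two foods.
oats only: max(994/189, 16/4) = 5.259 servings → $2.63.
tempeh only: max(994/433, 16/7) = 2.296 servings → $2.75.
kale only: max(994/429, 16/3) = 5.333 servings → $5.60.
strawberries only: max(994/175, 16/3) = 5.68 servings → $4.26.
oats + tempeh: intersection lies outside the first quadrant.
oats + kale with both tight: 3.379 servings and 0.8285 servings → $2.56.
oats + strawberries: intersection lies outside the first quadrant.
tempeh + kale with both tight: 2.278 servings and 0.01761 servings → $2.75.
tempeh + strawberries: the both-tight solution has a negative serving — not a feasible corner.
kale + strawberries with both tight: 0.2388 servings and 5.094 servings → $4.07.
The minimum over all feasible corners is $2.56.

$2.56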